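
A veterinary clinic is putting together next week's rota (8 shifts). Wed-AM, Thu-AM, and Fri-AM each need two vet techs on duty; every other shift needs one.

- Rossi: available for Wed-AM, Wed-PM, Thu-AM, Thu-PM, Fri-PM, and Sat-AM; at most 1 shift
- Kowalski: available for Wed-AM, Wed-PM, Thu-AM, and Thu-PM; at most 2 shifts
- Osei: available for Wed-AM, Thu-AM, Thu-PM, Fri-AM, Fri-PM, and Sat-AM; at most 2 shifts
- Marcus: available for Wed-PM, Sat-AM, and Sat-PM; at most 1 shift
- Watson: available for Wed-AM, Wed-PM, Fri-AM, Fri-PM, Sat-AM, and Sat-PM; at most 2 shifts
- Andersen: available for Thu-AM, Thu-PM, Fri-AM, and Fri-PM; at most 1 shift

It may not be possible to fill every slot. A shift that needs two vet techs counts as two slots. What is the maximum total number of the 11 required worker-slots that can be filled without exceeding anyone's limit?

9

Total capacity across all vet techs is 1+2+2+1+2+1 = 9, and 11 slots are needed, so at most 9 can be filled.
An assignment achieving 9: Wed-AM→Rossi+Kowalski, Wed-PM→Kowalski, Thu-AM→Osei+Andersen, Fri-AM→Osei+Watson, Fri-PM→Watson, Sat-PM→Marcus.
Loads: Rossi 1/1, Kowalski 2/2, Osei 2/2, Marcus 1/1, Watson 2/2, Andersen 1/1.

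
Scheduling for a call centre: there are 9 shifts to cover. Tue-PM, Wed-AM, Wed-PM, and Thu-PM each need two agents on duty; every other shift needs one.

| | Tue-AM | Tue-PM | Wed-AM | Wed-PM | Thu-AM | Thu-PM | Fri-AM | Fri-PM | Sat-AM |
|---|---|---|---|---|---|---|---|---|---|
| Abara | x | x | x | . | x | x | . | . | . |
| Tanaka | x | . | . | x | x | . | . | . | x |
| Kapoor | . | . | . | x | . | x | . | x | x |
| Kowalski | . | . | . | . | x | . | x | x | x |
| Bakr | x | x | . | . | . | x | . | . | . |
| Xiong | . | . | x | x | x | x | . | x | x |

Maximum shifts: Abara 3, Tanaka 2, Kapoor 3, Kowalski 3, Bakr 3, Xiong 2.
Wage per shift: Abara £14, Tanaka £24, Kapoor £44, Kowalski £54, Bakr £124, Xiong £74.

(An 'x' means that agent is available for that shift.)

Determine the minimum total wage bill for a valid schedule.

Tue-PM can only be covered by Abara and Bakr, so that assignment is forced.
Wed-AM can only be covered by Abara and Xiong, so that assignment is forced.
Fri-AM can only be covered by Kowalski, so that assignment is forced.
Picking the cheapest available agent for each shift independently would cost £502, but that ignores the shift limits.
An optimal schedule: Tue-AM→Tanaka, Tue-PM→Abara+Bakr, Wed-AM→Abara+Xiong, Wed-PM→Tanaka+Kapoor, Thu-AM→Kowalski, Thu-PM→Abara+Kapoor, Fri-AM→Kowalski, Fri-PM→Kapoor, Sat-AM→Kowalski.
Total: 24 + 14 + 124 + 14 + 74 + 24 + 44 + 54 + 14 + 44 + 54 + 44 + 54 = £582.

£582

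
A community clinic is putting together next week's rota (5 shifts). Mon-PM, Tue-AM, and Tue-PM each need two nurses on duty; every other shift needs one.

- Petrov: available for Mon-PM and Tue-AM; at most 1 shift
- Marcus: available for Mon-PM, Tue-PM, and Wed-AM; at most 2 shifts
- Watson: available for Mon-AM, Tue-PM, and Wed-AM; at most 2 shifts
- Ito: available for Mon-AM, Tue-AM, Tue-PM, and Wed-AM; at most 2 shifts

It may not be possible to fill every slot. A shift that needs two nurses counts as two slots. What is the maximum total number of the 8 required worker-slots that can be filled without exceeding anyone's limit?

7

Total capacity across all nurses is 1+2+2+2 = 7, and 8 slots are needed, so at most 7 can be filled.
An assignment achieving 7: Mon-AM→Watson, Mon-PM→Petrov+Marcus, Tue-AM→Ito, Tue-PM→Marcus+Watson, Wed-AM→Ito.
Loads: Petrov 1/1, Marcus 2/2, Watson 2/2, Ito 2/2.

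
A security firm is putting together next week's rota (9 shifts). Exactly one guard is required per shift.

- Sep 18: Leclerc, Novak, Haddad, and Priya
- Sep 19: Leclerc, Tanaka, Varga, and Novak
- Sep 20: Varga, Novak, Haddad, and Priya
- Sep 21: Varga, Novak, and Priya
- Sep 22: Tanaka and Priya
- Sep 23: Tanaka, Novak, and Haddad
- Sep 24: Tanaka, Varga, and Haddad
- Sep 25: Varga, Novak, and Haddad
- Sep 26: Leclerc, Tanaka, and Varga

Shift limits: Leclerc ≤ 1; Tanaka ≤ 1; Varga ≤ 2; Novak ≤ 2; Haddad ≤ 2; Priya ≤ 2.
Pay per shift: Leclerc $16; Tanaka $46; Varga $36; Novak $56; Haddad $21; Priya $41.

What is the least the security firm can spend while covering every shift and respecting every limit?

$314

Picking the cheapest available guard for each shift independently would cost $209, but that ignores the shift limits.
An optimal schedule: Sep 18→Priya, Sep 19→Tanaka, Sep 20→Novak, Sep 21→Varga, Sep 22→Priya, Sep 23→Haddad, Sep 24→Haddad, Sep 25→Varga, Sep 26→Leclerc.
Total: 41 + 46 + 56 + 36 + 41 + 21 + 21 + 36 + 16 = $314.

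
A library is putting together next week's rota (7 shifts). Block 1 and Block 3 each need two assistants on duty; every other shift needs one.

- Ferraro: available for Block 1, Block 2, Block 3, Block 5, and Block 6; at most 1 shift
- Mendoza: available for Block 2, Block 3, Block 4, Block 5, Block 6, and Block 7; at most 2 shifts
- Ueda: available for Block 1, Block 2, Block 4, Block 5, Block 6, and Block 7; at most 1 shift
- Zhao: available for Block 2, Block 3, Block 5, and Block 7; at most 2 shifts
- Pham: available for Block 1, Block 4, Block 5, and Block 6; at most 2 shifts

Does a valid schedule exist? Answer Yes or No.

No

Total capacity is 1+2+1+2+2 = 8 but 9 worker-slots are needed — infeasible.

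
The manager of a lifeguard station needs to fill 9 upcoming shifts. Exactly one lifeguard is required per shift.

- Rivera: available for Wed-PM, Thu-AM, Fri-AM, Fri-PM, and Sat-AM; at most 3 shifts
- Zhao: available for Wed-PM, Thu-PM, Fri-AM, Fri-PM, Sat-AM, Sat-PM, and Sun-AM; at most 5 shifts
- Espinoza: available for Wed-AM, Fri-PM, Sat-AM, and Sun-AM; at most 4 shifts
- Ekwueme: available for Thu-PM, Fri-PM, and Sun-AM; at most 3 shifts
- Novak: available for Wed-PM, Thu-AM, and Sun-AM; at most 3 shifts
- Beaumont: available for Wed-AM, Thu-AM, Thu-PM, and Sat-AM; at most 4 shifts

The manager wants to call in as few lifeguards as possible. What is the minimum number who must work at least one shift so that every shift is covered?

9 slots to fill and no one can take more than 5, so at least ⌈9/5⌉ = 2 lifeguards are needed.
Zhao and Beaumont alone can cover everything: Wed-AM→Beaumont, Wed-PM→Zhao, Thu-AM→Beaumont, Thu-PM→Beaumont, Fri-AM→Zhao, Fri-PM→Zhao, Sat-AM→Beaumont, Sat-PM→Zhao, Sun-AM→Zhao.

2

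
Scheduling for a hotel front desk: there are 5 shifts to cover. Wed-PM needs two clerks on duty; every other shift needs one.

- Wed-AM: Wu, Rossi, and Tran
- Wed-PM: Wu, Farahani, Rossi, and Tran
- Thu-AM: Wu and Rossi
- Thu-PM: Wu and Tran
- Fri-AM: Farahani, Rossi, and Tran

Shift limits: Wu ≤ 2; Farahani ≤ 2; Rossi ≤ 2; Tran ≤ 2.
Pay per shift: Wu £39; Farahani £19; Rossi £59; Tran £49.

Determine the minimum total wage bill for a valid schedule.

£214

Picking the cheapest available clerk for each shift independently would cost £194, but that ignores the shift limits.
An optimal schedule: Wed-AM→Tran, Wed-PM→Farahani+Tran, Thu-AM→Wu, Thu-PM→Wu, Fri-AM→Farahani.
Total: 49 + 19 + 49 + 39 + 39 + 19 = £214.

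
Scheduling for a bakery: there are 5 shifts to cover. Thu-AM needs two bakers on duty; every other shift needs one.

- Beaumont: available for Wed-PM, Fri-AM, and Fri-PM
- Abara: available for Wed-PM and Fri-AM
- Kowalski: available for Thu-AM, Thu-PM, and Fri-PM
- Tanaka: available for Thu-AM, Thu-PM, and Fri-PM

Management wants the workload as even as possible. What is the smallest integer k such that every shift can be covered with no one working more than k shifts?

With 4 bakers and 6 worker-slots to fill, someone must work at least ⌈6/4⌉ = 2 shifts, so k ≥ 2.
k = 2 works: Wed-PM→Beaumont, Thu-AM→Kowalski+Tanaka, Thu-PM→Kowalski, Fri-AM→Beaumont, Fri-PM→Tanaka.
Loads: Beaumont 2, Abara 0, Kowalski 2, Tanaka 2 — all ≤ 2.

2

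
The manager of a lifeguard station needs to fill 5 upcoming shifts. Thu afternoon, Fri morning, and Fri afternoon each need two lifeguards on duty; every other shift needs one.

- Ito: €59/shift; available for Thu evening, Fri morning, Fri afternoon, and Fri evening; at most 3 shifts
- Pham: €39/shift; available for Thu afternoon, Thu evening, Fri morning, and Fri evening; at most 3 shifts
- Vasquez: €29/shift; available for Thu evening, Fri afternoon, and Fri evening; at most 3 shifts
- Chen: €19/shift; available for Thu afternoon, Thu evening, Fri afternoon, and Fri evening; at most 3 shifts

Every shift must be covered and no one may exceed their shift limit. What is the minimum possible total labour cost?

Thu afternoon can only be covered by Pham and Chen, so that assignment is forced.
Fri morning can only be covered by Ito and Pham, so that assignment is forced.
Picking the cheapest available lifeguard for each shift independently would cost €242, but that ignores the shift limits.
An optimal schedule: Thu afternoon→Chen+Pham, Thu evening→Chen, Fri morning→Pham+Ito, Fri afternoon→Chen+Vasquez, Fri evening→Vasquez.
Total: 19 + 39 + 19 + 39 + 59 + 19 + 29 + 29 = €252.

€252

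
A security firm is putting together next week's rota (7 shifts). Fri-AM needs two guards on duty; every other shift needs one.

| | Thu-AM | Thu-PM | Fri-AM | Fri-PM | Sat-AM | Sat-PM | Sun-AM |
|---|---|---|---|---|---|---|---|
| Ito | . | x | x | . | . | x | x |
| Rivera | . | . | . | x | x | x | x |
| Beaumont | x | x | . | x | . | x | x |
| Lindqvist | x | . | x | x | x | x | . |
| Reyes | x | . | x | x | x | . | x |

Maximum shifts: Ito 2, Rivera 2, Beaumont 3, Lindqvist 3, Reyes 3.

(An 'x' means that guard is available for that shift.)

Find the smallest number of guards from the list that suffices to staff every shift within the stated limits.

8 slots to fill and no one can take more than 3, so at least ⌈8/3⌉ = 3 guards are needed.
Ito, Beaumont, and Lindqvist alone can cover everything: Thu-AM→Beaumont, Thu-PM→Ito, Fri-AM→Ito+Lindqvist, Fri-PM→Beaumont, Sat-AM→Lindqvist, Sat-PM→Lindqvist, Sun-AM→Beaumont.

3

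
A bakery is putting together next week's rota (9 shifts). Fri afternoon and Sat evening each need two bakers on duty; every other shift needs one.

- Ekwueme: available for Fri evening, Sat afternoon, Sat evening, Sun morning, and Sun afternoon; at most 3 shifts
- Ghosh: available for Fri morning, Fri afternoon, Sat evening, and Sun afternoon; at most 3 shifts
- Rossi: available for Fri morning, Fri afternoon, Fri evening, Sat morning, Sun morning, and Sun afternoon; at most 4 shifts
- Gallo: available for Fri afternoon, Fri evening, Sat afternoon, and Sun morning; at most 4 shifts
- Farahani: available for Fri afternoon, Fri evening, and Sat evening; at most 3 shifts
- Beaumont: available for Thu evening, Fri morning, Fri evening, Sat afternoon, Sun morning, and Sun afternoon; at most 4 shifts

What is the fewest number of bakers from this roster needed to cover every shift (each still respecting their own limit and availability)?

4

11 slots to fill and no one can take more than 4, so at least ⌈11/4⌉ = 3 bakers are needed.
Shifts {Thu evening, Sat morning, Sat evening} need 4 slots, but among the bakers available for them (Ekwueme, Ghosh, Rossi, Farahani, and Beaumont) any 3 together supply at most 3. So 3 bakers are not enough.
Ekwueme, Ghosh, Rossi, and Beaumont alone can cover everything: Thu evening→Beaumont, Fri morning→Ghosh, Fri afternoon→Ghosh+Rossi, Fri evening→Ekwueme, Sat morning→Rossi, Sat afternoon→Ekwueme, Sat evening→Ekwueme+Ghosh, Sun morning→Rossi, Sun afternoon→Rossi.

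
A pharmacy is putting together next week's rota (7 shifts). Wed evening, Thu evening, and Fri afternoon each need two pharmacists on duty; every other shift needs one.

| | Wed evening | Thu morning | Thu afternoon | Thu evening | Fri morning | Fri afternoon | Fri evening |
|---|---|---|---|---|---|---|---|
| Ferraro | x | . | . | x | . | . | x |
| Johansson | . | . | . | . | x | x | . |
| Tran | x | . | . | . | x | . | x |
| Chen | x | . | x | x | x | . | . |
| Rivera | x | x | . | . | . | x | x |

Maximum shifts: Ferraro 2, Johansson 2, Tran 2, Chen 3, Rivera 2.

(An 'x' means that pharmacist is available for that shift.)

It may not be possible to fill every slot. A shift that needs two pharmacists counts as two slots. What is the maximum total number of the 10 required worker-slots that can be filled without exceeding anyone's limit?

Total capacity across all pharmacists is 2+2+2+3+2 = 11, and 10 slots are needed, so at most 10 can be filled.
An assignment achieving 10: Wed evening→Tran+Chen, Thu morning→Rivera, Thu afternoon→Chen, Thu evening→Ferraro+Chen, Fri morning→Johansson, Fri afternoon→Johansson+Rivera, Fri evening→Ferraro.
Loads: Ferraro 2/2, Johansson 2/2, Tran 1/2, Chen 3/3, Rivera 2/2.

10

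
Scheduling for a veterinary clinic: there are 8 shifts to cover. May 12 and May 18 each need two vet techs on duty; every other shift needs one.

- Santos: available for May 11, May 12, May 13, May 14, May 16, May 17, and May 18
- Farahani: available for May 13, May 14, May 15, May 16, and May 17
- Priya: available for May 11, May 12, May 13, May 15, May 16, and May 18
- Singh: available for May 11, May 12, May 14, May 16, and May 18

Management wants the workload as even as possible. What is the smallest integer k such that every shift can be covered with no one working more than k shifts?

3

With 4 vet techs and 10 worker-slots to fill, someone must work at least ⌈10/4⌉ = 3 shifts, so k ≥ 3.
k = 3 works: May 11→Santos, May 12→Santos+Priya, May 13→Farahani, May 14→Farahani, May 15→Farahani, May 16→Priya, May 17→Santos, May 18→Priya+Singh.
Loads: Santos 3, Farahani 3, Priya 3, Singh 1 — all ≤ 3.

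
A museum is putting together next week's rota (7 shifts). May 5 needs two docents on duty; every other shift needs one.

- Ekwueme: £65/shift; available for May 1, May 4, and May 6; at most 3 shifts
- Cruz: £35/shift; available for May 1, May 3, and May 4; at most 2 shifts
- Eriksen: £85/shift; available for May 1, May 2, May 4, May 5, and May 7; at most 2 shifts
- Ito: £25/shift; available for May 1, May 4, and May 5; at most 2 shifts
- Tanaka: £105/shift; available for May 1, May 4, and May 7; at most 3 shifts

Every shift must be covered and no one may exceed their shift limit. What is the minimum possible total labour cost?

£460

May 2 can only be covered by Eriksen, so that assignment is forced.
May 3 can only be covered by Cruz, so that assignment is forced.
May 5 can only be covered by Eriksen and Ito, so that assignment is forced.
Picking the cheapest available docent for each shift independently would cost £430, but that ignores the shift limits.
An optimal schedule: May 1→Ito, May 2→Eriksen, May 3→Cruz, May 4→Cruz, May 5→Ito+Eriksen, May 6→Ekwueme, May 7→Tanaka.
Total: 25 + 85 + 35 + 35 + 25 + 85 + 65 + 105 = £460.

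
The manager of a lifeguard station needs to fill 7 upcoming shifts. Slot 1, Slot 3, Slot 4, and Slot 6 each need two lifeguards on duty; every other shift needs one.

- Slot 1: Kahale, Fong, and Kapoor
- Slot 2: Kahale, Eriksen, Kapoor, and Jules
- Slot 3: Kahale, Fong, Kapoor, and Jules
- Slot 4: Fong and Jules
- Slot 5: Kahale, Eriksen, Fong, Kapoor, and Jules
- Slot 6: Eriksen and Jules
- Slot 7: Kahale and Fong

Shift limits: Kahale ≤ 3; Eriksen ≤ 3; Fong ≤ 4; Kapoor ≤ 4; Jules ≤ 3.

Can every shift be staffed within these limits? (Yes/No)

Yes

Slot 4 can only be covered by Fong and Jules, so that assignment is forced.
Slot 6 can only be covered by Eriksen and Jules, so that assignment is forced.
One valid schedule: Slot 1→Kahale+Fong, Slot 2→Kahale, Slot 3→Fong+Kapoor, Slot 4→Fong+Jules, Slot 5→Eriksen, Slot 6→Eriksen+Jules, Slot 7→Kahale.
Loads: Kahale 3/3, Eriksen 2/3, Fong 3/4, Kapoor 1/4, Jules 2/3 — all within limits.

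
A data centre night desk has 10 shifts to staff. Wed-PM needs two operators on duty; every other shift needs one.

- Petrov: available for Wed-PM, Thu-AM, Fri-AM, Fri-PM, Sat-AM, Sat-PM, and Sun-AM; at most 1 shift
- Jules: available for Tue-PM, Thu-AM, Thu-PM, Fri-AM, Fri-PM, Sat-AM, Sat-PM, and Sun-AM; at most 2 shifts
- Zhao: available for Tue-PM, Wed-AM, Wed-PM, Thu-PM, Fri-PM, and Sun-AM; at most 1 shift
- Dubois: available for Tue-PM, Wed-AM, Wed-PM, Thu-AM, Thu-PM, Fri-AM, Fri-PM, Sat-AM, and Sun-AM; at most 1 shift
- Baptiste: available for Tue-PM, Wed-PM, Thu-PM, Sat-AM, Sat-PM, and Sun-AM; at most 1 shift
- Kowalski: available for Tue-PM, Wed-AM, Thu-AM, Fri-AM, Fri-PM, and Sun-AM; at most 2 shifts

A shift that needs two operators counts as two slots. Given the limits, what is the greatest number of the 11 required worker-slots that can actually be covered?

Total capacity across all operators is 1+2+1+1+1+2 = 8, and 11 slots are needed, so at most 8 can be filled.
An assignment achieving 8: Tue-PM→Kowalski, Wed-AM→Zhao, Wed-PM→Dubois+Baptiste, Thu-AM→Jules, Thu-PM→Jules, Fri-AM→Kowalski, Sat-PM→Petrov.
Loads: Petrov 1/1, Jules 2/2, Zhao 1/1, Dubois 1/1, Baptiste 1/1, Kowalski 2/2.

8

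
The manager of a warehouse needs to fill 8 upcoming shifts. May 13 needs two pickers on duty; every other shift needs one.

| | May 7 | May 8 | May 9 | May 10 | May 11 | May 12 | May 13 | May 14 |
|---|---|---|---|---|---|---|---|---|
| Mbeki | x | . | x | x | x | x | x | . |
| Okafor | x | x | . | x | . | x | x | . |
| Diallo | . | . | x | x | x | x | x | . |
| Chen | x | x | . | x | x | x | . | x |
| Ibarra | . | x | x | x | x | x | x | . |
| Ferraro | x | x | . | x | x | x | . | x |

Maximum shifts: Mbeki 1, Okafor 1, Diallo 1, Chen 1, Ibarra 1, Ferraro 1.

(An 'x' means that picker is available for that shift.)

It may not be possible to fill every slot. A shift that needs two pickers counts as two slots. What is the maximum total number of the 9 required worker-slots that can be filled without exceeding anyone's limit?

6

Total capacity across all pickers is 1+1+1+1+1+1 = 6, and 9 slots are needed, so at most 6 can be filled.
An assignment achieving 6: May 7→Okafor, May 8→Ibarra, May 9→Mbeki, May 11→Ferraro, May 13→Diallo, May 14→Chen.
Loads: Mbeki 1/1, Okafor 1/1, Diallo 1/1, Chen 1/1, Ibarra 1/1, Ferraro 1/1.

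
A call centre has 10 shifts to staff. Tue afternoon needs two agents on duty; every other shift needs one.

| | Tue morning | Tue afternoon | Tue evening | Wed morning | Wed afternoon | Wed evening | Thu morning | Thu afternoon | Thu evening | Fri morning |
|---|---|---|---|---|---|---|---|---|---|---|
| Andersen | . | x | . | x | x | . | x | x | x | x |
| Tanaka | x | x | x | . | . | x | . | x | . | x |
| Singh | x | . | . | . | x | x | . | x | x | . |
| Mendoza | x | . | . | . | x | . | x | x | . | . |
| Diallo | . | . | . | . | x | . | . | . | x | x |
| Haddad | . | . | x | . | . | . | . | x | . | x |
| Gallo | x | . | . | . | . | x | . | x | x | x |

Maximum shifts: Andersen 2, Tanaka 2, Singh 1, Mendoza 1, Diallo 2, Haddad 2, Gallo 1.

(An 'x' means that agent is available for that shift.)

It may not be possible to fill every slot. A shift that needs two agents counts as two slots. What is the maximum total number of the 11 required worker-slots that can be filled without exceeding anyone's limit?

Total capacity across all agents is 2+2+1+1+2+2+1 = 11, and 11 slots are needed, so at most 11 can be filled.
An assignment achieving 11: Tue morning→Gallo, Tue afternoon→Andersen+Tanaka, Tue evening→Tanaka, Wed morning→Andersen, Wed afternoon→Diallo, Wed evening→Singh, Thu morning→Mendoza, Thu afternoon→Haddad, Thu evening→Diallo, Fri morning→Haddad.
Loads: Andersen 2/2, Tanaka 2/2, Singh 1/1, Mendoza 1/1, Diallo 2/2, Haddad 2/2, Gallo 1/1.

11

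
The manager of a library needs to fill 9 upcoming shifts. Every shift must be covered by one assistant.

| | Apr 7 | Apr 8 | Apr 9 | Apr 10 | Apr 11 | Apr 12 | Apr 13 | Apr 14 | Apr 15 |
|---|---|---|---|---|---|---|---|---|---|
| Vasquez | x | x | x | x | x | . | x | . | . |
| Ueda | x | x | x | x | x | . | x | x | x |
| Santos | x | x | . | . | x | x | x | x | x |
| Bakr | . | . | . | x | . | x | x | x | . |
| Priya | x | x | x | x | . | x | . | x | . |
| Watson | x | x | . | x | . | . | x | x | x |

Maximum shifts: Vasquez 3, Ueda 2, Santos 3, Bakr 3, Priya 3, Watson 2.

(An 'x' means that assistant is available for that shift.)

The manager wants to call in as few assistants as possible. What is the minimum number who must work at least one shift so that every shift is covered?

3

9 slots to fill and no one can take more than 3, so at least ⌈9/3⌉ = 3 assistants are needed.
Vasquez, Santos, and Bakr alone can cover everything: Apr 7→Vasquez, Apr 8→Vasquez, Apr 9→Vasquez, Apr 10→Bakr, Apr 11→Santos, Apr 12→Santos, Apr 13→Bakr, Apr 14→Bakr, Apr 15→Santos.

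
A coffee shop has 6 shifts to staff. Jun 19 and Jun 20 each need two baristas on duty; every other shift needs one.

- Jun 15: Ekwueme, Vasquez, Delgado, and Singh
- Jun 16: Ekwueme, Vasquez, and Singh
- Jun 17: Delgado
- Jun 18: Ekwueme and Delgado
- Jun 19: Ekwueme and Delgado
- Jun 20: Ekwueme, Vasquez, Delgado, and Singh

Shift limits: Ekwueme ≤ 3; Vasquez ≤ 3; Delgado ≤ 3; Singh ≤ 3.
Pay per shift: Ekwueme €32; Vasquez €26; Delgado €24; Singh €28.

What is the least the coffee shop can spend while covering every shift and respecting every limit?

Jun 17 can only be covered by Delgado, so that assignment is forced.
Jun 19 can only be covered by Ekwueme and Delgado, so that assignment is forced.
Picking the cheapest available barista for each shift independently would cost €204, but that ignores the shift limits.
An optimal schedule: Jun 15→Vasquez, Jun 16→Vasquez, Jun 17→Delgado, Jun 18→Delgado, Jun 19→Delgado+Ekwueme, Jun 20→Vasquez+Singh.
Total: 26 + 26 + 24 + 24 + 24 + 32 + 26 + 28 = €210.

€210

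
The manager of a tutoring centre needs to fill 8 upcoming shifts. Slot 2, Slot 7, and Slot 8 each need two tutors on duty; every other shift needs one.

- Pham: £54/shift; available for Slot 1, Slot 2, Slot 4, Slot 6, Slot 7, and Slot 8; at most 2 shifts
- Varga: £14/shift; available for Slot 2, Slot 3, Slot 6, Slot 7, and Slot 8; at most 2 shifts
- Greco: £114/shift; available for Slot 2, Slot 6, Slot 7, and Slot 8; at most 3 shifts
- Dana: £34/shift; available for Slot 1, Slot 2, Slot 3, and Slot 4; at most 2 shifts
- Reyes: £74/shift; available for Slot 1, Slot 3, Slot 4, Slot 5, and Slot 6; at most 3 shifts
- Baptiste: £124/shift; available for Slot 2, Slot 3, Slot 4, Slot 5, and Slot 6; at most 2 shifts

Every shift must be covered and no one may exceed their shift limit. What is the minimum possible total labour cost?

£654

Picking the cheapest available tutor for each shift independently would cost £354, but that ignores the shift limits.
An optimal schedule: Slot 1→Dana, Slot 2→Dana+Greco, Slot 3→Reyes, Slot 4→Reyes, Slot 5→Reyes, Slot 6→Greco, Slot 7→Varga+Pham, Slot 8→Varga+Pham.
Total: 34 + 34 + 114 + 74 + 74 + 74 + 114 + 14 + 54 + 14 + 54 = £654.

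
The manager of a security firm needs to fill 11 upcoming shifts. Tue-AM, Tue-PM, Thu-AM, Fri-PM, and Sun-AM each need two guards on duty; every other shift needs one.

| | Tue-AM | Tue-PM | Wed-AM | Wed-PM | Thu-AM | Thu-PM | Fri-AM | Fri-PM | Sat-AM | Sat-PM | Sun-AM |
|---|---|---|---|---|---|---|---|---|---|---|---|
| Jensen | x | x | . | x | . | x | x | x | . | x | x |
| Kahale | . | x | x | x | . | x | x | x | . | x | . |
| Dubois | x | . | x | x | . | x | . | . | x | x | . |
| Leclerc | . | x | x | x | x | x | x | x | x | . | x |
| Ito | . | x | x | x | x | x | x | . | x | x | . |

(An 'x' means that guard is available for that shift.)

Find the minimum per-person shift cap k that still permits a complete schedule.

4

With 5 guards and 16 worker-slots to fill, someone must work at least ⌈16/5⌉ = 4 shifts, so k ≥ 4.
k = 4 works: Tue-AM→Jensen+Dubois, Tue-PM→Leclerc+Ito, Wed-AM→Kahale, Wed-PM→Kahale, Thu-AM→Leclerc+Ito, Thu-PM→Dubois, Fri-AM→Jensen, Fri-PM→Jensen+Kahale, Sat-AM→Dubois, Sat-PM→Kahale, Sun-AM→Jensen+Leclerc.
Loads: Jensen 4, Kahale 4, Dubois 3, Leclerc 3, Ito 2 — all ≤ 4.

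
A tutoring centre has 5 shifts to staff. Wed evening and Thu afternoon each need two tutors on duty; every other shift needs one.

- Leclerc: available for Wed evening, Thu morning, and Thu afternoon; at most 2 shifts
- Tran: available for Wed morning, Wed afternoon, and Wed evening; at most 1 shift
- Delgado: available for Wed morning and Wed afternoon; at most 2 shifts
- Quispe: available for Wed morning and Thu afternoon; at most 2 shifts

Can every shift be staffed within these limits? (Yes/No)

Total capacity is 7 and 7 slots are needed, so capacity alone doesn't rule it out.
Shifts {Wed evening, Thu morning, Thu afternoon} need 5 worker-slots in total, but the tutors available for any of those shifts (Leclerc, Tran, and Quispe) can supply at most 4 among them. So no valid schedule exists.

No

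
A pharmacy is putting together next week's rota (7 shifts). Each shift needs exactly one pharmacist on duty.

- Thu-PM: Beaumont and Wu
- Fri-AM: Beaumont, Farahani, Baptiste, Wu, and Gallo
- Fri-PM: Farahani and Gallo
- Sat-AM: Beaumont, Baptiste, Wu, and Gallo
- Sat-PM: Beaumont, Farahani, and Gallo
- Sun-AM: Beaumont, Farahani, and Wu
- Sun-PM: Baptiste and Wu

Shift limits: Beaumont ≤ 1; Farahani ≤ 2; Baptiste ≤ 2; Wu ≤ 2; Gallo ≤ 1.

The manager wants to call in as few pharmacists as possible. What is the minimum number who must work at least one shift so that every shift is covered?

7 slots to fill and no one can take more than 2, so at least ⌈7/2⌉ = 4 pharmacists are needed.
Beaumont, Farahani, Baptiste, and Wu alone can cover everything: Thu-PM→Beaumont, Fri-AM→Wu, Fri-PM→Farahani, Sat-AM→Baptiste, Sat-PM→Farahani, Sun-AM→Wu, Sun-PM→Baptiste.

4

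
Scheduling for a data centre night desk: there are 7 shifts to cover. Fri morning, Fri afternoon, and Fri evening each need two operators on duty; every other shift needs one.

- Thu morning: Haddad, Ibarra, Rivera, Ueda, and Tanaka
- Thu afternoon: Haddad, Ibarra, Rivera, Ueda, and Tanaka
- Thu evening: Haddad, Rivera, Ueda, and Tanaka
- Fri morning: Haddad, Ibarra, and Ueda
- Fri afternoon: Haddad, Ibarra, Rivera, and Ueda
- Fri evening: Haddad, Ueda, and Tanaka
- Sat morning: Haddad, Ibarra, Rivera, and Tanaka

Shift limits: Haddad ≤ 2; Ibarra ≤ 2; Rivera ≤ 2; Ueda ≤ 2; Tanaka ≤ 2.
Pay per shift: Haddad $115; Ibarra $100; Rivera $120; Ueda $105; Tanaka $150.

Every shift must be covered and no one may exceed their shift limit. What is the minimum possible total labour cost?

Picking the cheapest available operator for each shift independently would cost $1035, but that ignores the shift limits.
An optimal schedule: Thu morning→Tanaka, Thu afternoon→Tanaka, Thu evening→Rivera, Fri morning→Haddad+Ibarra, Fri afternoon→Rivera+Ueda, Fri evening→Haddad+Ueda, Sat morning→Ibarra.
Total: 150 + 150 + 120 + 115 + 100 + 120 + 105 + 115 + 105 + 100 = $1180.

$1180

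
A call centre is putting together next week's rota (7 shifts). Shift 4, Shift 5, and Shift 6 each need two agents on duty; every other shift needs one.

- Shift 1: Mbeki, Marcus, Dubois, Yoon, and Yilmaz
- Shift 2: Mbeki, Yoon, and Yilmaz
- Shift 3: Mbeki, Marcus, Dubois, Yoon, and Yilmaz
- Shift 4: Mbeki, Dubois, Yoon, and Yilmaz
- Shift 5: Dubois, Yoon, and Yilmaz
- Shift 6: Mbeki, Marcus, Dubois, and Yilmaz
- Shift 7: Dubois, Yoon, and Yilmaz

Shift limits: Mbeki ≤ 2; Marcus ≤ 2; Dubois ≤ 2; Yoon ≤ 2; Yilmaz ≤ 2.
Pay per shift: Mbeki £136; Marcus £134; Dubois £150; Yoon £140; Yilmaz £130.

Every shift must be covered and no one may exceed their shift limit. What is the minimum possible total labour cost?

Picking the cheapest available agent for each shift independently would cost £1320, but that ignores the shift limits.
An optimal schedule: Shift 1→Mbeki, Shift 2→Mbeki, Shift 3→Marcus, Shift 4→Yoon+Yilmaz, Shift 5→Dubois+Yoon, Shift 6→Marcus+Yilmaz, Shift 7→Dubois.
Total: 136 + 136 + 134 + 140 + 130 + 150 + 140 + 134 + 130 + 150 = £1380.

£1380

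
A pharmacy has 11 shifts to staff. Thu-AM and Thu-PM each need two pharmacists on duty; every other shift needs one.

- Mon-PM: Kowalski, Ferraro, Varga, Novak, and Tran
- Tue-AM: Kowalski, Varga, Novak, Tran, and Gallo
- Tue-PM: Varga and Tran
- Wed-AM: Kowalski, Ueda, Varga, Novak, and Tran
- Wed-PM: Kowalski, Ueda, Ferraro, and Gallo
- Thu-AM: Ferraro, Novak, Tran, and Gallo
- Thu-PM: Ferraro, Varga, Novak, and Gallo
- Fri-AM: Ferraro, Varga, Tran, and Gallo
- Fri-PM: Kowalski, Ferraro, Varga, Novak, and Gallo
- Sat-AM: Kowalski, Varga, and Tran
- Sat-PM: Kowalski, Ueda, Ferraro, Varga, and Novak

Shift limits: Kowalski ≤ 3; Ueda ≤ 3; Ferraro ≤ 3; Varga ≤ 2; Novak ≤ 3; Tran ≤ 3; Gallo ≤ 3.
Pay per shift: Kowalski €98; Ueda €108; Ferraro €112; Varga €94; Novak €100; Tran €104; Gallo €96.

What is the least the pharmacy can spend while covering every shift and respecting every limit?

€1278

Picking the cheapest available pharmacist for each shift independently would cost €1234, but that ignores the shift limits.
An optimal schedule: Mon-PM→Kowalski, Tue-AM→Kowalski, Tue-PM→Varga, Wed-AM→Tran, Wed-PM→Gallo, Thu-AM→Novak+Tran, Thu-PM→Gallo+Novak, Fri-AM→Gallo, Fri-PM→Kowalski, Sat-AM→Varga, Sat-PM→Novak.
Total: 98 + 98 + 94 + 104 + 96 + 100 + 104 + 96 + 100 + 96 + 98 + 94 + 100 = €1278.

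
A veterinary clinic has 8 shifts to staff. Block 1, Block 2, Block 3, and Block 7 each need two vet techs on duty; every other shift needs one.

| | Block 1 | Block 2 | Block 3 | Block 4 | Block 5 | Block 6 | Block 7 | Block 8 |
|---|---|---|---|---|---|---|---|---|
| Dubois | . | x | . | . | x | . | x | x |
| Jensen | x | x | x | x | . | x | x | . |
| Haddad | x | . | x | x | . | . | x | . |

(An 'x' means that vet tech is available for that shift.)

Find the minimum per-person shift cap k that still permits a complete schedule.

With 3 vet techs and 12 worker-slots to fill, someone must work at least ⌈12/3⌉ = 4 shifts, so k ≥ 4.
k = 4 works: Block 1→Jensen+Haddad, Block 2→Dubois+Jensen, Block 3→Jensen+Haddad, Block 4→Haddad, Block 5→Dubois, Block 6→Jensen, Block 7→Dubois+Haddad, Block 8→Dubois.
Loads: Dubois 4, Jensen 4, Haddad 4 — all ≤ 4.

4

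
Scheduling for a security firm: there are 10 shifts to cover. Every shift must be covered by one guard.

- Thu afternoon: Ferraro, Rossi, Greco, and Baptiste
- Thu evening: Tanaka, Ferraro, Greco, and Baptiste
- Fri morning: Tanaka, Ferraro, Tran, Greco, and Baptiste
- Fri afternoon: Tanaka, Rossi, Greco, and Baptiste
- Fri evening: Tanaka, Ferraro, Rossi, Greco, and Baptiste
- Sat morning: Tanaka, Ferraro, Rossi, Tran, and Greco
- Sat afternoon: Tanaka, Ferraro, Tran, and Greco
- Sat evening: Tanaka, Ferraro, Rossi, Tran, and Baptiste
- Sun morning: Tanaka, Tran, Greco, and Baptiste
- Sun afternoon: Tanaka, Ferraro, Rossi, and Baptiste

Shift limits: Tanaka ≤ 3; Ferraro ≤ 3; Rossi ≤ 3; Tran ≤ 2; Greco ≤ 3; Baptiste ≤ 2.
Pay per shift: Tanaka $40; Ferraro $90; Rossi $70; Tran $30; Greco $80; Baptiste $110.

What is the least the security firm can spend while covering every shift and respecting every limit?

$550

Picking the cheapest available guard for each shift independently would cost $380, but that ignores the shift limits.
An optimal schedule: Thu afternoon→Rossi, Thu evening→Tanaka, Fri morning→Greco, Fri afternoon→Tanaka, Fri evening→Rossi, Sat morning→Greco, Sat afternoon→Tran, Sat evening→Rossi, Sun morning→Tran, Sun afternoon→Tanaka.
Total: 70 + 40 + 80 + 40 + 70 + 80 + 30 + 70 + 30 + 40 = $550.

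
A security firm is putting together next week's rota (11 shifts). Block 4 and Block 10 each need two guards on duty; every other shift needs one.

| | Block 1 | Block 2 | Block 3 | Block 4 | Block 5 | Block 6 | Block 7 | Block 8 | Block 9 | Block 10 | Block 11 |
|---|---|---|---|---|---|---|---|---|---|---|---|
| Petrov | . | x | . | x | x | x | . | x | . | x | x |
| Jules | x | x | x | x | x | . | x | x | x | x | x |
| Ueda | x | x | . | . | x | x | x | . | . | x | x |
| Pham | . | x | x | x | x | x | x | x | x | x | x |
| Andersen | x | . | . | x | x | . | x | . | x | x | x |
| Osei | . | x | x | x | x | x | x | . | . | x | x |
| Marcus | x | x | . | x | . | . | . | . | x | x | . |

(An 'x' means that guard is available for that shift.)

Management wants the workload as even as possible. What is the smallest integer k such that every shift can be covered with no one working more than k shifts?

2

With 7 guards and 13 worker-slots to fill, someone must work at least ⌈13/7⌉ = 2 shifts, so k ≥ 2.
k = 2 works: Block 1→Jules, Block 2→Ueda, Block 3→Jules, Block 4→Andersen+Osei, Block 5→Pham, Block 6→Petrov, Block 7→Ueda, Block 8→Petrov, Block 9→Pham, Block 10→Osei+Marcus, Block 11→Andersen.
Loads: Petrov 2, Jules 2, Ueda 2, Pham 2, Andersen 2, Osei 2, Marcus 1 — all ≤ 2.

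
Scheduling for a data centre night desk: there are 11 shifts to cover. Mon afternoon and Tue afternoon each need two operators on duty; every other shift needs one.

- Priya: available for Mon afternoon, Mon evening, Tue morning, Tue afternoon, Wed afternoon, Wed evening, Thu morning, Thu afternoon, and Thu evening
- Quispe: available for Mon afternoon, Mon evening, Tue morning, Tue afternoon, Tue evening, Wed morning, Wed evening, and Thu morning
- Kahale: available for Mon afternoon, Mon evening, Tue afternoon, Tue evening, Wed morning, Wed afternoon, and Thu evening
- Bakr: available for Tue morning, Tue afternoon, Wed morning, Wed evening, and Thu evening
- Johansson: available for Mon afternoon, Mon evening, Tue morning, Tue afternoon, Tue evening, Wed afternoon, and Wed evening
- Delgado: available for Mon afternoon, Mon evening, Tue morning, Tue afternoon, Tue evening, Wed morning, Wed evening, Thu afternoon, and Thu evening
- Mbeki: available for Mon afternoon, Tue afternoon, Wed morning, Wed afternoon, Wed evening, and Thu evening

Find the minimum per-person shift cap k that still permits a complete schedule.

2

With 7 operators and 13 worker-slots to fill, someone must work at least ⌈13/7⌉ = 2 shifts, so k ≥ 2.
k = 2 works: Mon afternoon→Johansson+Delgado, Mon evening→Quispe, Tue morning→Bakr, Tue afternoon→Delgado+Mbeki, Tue evening→Quispe, Wed morning→Kahale, Wed afternoon→Kahale, Wed evening→Johansson, Thu morning→Priya, Thu afternoon→Priya, Thu evening→Bakr.
Loads: Priya 2, Quispe 2, Kahale 2, Bakr 2, Johansson 2, Delgado 2, Mbeki 1 — all ≤ 2.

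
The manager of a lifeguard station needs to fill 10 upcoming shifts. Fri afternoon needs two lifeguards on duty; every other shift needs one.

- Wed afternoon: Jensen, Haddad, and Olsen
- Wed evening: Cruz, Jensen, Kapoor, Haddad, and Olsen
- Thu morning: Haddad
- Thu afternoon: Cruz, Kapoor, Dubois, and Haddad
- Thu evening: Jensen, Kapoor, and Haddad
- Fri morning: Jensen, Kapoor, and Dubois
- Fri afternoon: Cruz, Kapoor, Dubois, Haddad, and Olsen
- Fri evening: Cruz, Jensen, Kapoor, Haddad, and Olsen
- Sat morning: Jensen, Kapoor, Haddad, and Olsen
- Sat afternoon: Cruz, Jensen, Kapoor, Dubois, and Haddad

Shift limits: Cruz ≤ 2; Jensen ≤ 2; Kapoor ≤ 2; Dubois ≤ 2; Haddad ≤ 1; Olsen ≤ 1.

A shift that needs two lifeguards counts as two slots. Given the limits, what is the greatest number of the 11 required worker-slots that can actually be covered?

Total capacity across all lifeguards is 2+2+2+2+1+1 = 10, and 11 slots are needed, so at most 10 can be filled.
An assignment achieving 10: Wed afternoon→Jensen, Wed evening→Cruz, Thu morning→Haddad, Thu afternoon→Cruz, Thu evening→Jensen, Fri morning→Kapoor, Fri afternoon→Dubois+Olsen, Sat morning→Kapoor, Sat afternoon→Dubois.
Loads: Cruz 2/2, Jensen 2/2, Kapoor 2/2, Dubois 2/2, Haddad 1/1, Olsen 1/1.

10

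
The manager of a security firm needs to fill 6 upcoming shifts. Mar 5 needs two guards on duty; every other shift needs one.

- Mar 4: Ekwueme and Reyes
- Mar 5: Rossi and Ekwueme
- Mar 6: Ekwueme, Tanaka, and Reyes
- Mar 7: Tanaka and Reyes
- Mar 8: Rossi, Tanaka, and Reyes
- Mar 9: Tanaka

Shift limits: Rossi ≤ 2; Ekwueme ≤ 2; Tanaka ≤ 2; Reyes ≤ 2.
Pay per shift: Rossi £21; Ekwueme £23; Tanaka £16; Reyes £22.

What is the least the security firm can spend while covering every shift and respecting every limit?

£141

Mar 5 can only be covered by Rossi and Ekwueme, so that assignment is forced.
Mar 9 can only be covered by Tanaka, so that assignment is forced.
Picking the cheapest available guard for each shift independently would cost £130, but that ignores the shift limits.
An optimal schedule: Mar 4→Reyes, Mar 5→Rossi+Ekwueme, Mar 6→Reyes, Mar 7→Tanaka, Mar 8→Rossi, Mar 9→Tanaka.
Total: 22 + 21 + 23 + 22 + 16 + 21 + 16 = £141.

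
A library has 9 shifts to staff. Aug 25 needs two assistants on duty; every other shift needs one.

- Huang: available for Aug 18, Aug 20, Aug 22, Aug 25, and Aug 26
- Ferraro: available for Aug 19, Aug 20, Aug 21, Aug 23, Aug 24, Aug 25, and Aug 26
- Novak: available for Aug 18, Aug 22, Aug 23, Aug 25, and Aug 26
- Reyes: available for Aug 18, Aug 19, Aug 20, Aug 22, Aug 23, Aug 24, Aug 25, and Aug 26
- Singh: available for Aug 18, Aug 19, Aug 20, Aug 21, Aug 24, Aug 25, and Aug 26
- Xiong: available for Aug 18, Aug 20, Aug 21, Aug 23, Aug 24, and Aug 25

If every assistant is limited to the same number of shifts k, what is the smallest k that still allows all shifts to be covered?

With 6 assistants and 10 worker-slots to fill, someone must work at least ⌈10/6⌉ = 2 shifts, so k ≥ 2.
k = 2 works: Aug 18→Huang, Aug 19→Ferraro, Aug 20→Reyes, Aug 21→Ferraro, Aug 22→Huang, Aug 23→Novak, Aug 24→Reyes, Aug 25→Singh+Xiong, Aug 26→Novak.
Loads: Huang 2, Ferraro 2, Novak 2, Reyes 2, Singh 1, Xiong 1 — all ≤ 2.

2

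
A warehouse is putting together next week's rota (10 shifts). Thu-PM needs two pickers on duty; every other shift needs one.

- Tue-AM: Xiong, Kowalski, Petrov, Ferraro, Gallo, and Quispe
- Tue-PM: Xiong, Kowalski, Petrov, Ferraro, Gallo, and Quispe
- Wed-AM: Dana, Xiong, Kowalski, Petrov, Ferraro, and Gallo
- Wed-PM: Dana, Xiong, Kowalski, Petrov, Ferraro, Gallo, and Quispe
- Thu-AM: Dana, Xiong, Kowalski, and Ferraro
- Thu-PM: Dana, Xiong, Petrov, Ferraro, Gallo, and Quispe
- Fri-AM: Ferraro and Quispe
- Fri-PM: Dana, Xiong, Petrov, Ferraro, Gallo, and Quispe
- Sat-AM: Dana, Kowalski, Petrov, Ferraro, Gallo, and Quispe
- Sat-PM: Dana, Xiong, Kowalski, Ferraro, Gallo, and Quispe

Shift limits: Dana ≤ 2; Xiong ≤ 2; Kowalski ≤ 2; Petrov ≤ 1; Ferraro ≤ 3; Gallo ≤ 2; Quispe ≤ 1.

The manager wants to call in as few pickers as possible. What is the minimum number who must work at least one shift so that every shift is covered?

5

11 slots to fill and no one can take more than 3, so at least ⌈11/3⌉ = 4 pickers are needed.
Any 4 pickers together have capacity at most 3+2+2+2 = 9 < 11 slots, so 4 can never suffice.
Dana, Xiong, Kowalski, Ferraro, and Gallo alone can cover everything: Tue-AM→Xiong, Tue-PM→Xiong, Wed-AM→Kowalski, Wed-PM→Ferraro, Thu-AM→Dana, Thu-PM→Ferraro+Gallo, Fri-AM→Ferraro, Fri-PM→Dana, Sat-AM→Kowalski, Sat-PM→Gallo.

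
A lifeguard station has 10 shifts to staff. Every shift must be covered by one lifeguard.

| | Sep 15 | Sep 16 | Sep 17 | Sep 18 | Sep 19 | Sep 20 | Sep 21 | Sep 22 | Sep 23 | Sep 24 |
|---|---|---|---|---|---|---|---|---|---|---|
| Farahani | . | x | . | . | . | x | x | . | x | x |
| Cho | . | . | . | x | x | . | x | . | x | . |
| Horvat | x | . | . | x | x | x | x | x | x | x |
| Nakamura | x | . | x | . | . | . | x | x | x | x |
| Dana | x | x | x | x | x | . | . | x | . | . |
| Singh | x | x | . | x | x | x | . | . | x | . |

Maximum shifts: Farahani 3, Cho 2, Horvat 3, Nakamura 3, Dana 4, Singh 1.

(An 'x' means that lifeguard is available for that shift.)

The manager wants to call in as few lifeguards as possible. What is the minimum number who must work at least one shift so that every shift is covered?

3

10 slots to fill and no one can take more than 4, so at least ⌈10/4⌉ = 3 lifeguards are needed.
Farahani, Horvat, and Dana alone can cover everything: Sep 15→Horvat, Sep 16→Farahani, Sep 17→Dana, Sep 18→Dana, Sep 19→Dana, Sep 20→Farahani, Sep 21→Farahani, Sep 22→Dana, Sep 23→Horvat, Sep 24→Horvat.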